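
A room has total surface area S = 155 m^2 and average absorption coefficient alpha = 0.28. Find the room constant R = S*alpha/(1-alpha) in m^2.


R = 155 * 0.28 / (1 - 0.28) = 60.278 m^2


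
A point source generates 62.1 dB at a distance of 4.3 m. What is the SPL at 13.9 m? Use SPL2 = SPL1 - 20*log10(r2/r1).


r2/r1 = 13.9/4.3 = 3.23256
Correction = 20*log10(3.23256) = 10.1909 dB
SPL2 = 62.1 - 10.1909 = 51.909 dB


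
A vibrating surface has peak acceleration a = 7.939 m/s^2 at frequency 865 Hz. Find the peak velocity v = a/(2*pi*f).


omega = 2*pi*f = 2*pi*865 = 5434.96 rad/s
v = a / omega = 7.939 / 5434.96 = 0.0014607 m/s


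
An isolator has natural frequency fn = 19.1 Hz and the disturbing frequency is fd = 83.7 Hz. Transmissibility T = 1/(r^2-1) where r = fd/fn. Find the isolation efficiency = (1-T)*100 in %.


r = 83.7 / 19.1 = 4.3822
r^2 - 1 = 4.3822^2 - 1 = 18.2037
T = 1/18.2037 = 0.0549339
Efficiency = (1 - 0.0549339)*100 = 94.507 %


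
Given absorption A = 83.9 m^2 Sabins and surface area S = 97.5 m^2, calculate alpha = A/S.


Absorption coefficient = absorbed power / incident power
alpha = A / S = 83.9 / 97.5 = 0.86051


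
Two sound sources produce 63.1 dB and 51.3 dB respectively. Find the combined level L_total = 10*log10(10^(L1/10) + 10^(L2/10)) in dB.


10^(63.1/10) = 2.04174e+06
10^(51.3/10) = 134896
Sum = 2.04174e+06 + 134896 = 2.17664e+06
L_total = 10*log10(2.17664e+06) = 63.378 dB


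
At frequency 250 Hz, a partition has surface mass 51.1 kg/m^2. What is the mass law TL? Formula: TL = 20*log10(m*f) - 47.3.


m * f = 51.1 * 250 = 12775
20*log10(12775) = 82.1272 dB
TL = 82.1272 - 47.3 = 34.827 dB


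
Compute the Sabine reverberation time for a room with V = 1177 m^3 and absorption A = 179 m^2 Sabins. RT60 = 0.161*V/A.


RT60 = 0.161 * 1177 / 179 = 1.0586 s


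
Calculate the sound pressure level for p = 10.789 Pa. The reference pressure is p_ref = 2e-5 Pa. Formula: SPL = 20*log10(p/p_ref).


p / p_ref = 10.789 / 2e-5 = 539450
SPL = 20 * log10(539450) = 114.64 dB


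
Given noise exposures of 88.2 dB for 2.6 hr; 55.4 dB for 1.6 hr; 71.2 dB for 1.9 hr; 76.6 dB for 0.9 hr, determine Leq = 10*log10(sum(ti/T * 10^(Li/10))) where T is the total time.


T_total = 2.6 + 1.6 + 1.9 + 0.9 = 7.0 hr
(2.6/7.0) * 10^(88.2/10) = 2.454e+08
(1.6/7.0) * 10^(55.4/10) = 79254.1
(1.9/7.0) * 10^(71.2/10) = 3.57813e+06
(0.9/7.0) * 10^(76.6/10) = 5.87685e+06
Sum = 2.454e+08 + 79254.1 + 3.57813e+06 + 5.87685e+06 = 2.54934e+08
Leq = 10*log10(2.54934e+08) = 84.064 dB


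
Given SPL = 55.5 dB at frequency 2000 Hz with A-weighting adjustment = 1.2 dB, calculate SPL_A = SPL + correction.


A-weighting table: 2000 Hz -> 1.2 dB correction
SPL_A = SPL + correction = 55.5 + (1.2) = 56.7 dBA


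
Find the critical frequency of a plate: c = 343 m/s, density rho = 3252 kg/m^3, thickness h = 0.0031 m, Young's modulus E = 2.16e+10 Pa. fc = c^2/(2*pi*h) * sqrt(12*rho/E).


12*rho/E = 12*3252/2.16e+10 = 1.80667e-06
sqrt(12*rho/E) = sqrt(1.80667e-06) = 0.00134412
c^2/(2*pi*h) = 343^2/(2*pi*0.0031) = 6.04014e+06
fc = 6.04014e+06 * 0.00134412 = 8118.7 Hz


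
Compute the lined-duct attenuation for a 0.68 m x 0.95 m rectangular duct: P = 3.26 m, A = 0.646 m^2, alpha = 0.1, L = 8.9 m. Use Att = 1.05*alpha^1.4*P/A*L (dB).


alpha^1.4 = 0.1^1.4 = 0.0398107
Attenuation rate = 1.05 * alpha^1.4 * P / A
= 1.05 * 0.0398107 * 3.26 / 0.646 = 0.210947 dB/m
Total Att = 0.210947 * 8.9 = 1.8774 dB


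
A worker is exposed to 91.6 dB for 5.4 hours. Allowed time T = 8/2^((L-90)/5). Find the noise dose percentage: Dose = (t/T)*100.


T_allowed = 8 / 2^((91.6 - 90)/5) = 6.40856 hr
Dose = 5.4 / 6.40856 * 100 = 84.262 %


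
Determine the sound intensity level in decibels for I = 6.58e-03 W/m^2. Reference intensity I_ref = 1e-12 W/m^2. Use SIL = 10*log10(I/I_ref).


I / I_ref = 6.58e-03 / 1e-12 = 6.58e+09
SIL = 10 * log10(6.58e+09) = 98.182 dB


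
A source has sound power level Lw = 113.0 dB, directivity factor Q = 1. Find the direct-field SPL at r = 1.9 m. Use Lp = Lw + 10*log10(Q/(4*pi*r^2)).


4*pi*r^2 = 4*pi*1.9^2 = 45.3646 m^2
Q / (4*pi*r^2) = 1 / 45.3646 = 0.0220436
Lp = 113.0 + 10*log10(0.0220436) = 96.433 dB


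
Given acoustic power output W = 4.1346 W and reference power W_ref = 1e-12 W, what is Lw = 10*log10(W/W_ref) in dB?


W / W_ref = 4.1346 / 1e-12 = 4.1346e+12
Lw = 10 * log10(4.1346e+12) = 126.16 dB


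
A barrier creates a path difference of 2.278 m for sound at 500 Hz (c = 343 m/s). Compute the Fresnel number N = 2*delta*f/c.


N = 2*delta*f/c = 2*delta/lambda, where lambda = c/f
lambda = 343 / 500 = 0.686 m
N = 2 * 2.278 / 0.686 = 6.6414


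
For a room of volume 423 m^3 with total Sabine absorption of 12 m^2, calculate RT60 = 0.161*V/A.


RT60 = 0.161 * 423 / 12 = 5.6753 s


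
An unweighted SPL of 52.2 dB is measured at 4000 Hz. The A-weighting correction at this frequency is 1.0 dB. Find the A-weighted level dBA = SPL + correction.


A-weighting table: 4000 Hz -> 1.0 dB correction
SPL_A = SPL + correction = 52.2 + (1.0) = 53.2 dBA


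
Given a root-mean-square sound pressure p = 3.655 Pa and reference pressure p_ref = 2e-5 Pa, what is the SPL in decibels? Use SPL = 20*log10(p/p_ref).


p / p_ref = 3.655 / 2e-5 = 182750
SPL = 20 * log10(182750) = 105.24 dB


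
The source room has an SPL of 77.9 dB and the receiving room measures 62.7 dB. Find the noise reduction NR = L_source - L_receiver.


NR = L_source - L_receiver (difference between source and receiving room levels)
NR = 77.9 - 62.7 = 15.2 dB


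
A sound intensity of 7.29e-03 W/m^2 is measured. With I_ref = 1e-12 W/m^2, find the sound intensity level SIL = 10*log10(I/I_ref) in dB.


I / I_ref = 7.29e-03 / 1e-12 = 7.29e+09
SIL = 10 * log10(7.29e+09) = 98.627 dB


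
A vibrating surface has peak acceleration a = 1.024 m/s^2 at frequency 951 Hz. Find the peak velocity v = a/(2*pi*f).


omega = 2*pi*f = 2*pi*951 = 5975.31 rad/s
v = a / omega = 1.024 / 5975.31 = 0.00017137 m/s


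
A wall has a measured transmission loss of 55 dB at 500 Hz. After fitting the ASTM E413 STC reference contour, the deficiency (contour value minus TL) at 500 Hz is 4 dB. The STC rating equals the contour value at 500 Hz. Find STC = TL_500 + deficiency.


By ASTM E413, STC = value of the fitted reference contour at 500 Hz.
Contour value at 500 Hz = TL_500 + deficiency = 55 + 4 = 59
STC = 59


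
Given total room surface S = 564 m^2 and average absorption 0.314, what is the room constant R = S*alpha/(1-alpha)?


R = 564 * 0.314 / (1 - 0.314) = 258.16 m^2


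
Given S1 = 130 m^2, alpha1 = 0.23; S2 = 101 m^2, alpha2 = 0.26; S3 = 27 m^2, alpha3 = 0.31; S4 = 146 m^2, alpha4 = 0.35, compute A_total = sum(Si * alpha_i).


130 * 0.23 = 29.9
101 * 0.26 = 26.26
27 * 0.31 = 8.37
146 * 0.35 = 51.1
A_total = 29.9 + 26.26 + 8.37 + 51.1 = 115.63 m^2


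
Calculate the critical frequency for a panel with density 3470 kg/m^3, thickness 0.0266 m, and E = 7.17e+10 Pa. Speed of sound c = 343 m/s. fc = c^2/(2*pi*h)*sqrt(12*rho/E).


12*rho/E = 12*3470/7.17e+10 = 5.80753e-07
sqrt(12*rho/E) = sqrt(5.80753e-07) = 0.000762072
c^2/(2*pi*h) = 343^2/(2*pi*0.0266) = 703926
fc = 703926 * 0.000762072 = 536.44 Hz


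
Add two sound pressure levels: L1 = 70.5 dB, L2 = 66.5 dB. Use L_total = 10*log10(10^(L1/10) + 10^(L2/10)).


10^(70.5/10) = 1.12202e+07
10^(66.5/10) = 4.46684e+06
Sum = 1.12202e+07 + 4.46684e+06 = 1.5687e+07
L_total = 10*log10(1.5687e+07) = 71.955 dB


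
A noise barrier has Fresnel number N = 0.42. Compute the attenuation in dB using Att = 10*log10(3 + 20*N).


3 + 20*N = 3 + 20*0.42 = 11.4
Att = 10*log10(11.4) = 10.569 dB


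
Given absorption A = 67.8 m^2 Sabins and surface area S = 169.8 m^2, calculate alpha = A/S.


Absorption coefficient = absorbed power / incident power
alpha = A / S = 67.8 / 169.8 = 0.39929


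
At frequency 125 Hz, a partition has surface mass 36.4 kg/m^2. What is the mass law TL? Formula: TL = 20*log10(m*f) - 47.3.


m * f = 36.4 * 125 = 4550
20*log10(4550) = 73.1602 dB
TL = 73.1602 - 47.3 = 25.86 dB


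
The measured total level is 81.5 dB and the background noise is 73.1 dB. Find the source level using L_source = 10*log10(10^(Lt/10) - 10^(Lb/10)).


10^(81.5/10) = 1.41254e+08
10^(73.1/10) = 2.04174e+07
Difference = 1.41254e+08 - 2.04174e+07 = 1.20837e+08
L_source = 10*log10(1.20837e+08) = 80.822 dB


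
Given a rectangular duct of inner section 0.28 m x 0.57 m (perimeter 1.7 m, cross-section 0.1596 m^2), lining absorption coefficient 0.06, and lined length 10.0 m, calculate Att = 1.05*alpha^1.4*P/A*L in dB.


alpha^1.4 = 0.06^1.4 = 0.0194721
Attenuation rate = 1.05 * alpha^1.4 * P / A
= 1.05 * 0.0194721 * 1.7 / 0.1596 = 0.21778 dB/m
Total Att = 0.21778 * 10.0 = 2.1778 dB


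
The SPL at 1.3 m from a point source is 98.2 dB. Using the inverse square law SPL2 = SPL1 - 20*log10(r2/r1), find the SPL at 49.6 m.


r2/r1 = 49.6/1.3 = 38.1538
Correction = 20*log10(38.1538) = 31.6308 dB
SPL2 = 98.2 - 31.6308 = 66.569 dB


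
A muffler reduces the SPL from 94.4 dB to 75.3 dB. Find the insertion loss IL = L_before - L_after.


Insertion loss = SPL without muffler - SPL with muffler
IL = 94.4 - 75.3 = 19.1 dB


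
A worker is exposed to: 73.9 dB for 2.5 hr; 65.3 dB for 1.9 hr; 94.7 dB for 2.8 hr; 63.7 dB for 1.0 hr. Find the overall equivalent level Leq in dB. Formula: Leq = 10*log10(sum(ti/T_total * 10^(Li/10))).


T_total = 2.5 + 1.9 + 2.8 + 1.0 = 8.2 hr
(2.5/8.2) * 10^(73.9/10) = 7.48387e+06
(1.9/8.2) * 10^(65.3/10) = 785127
(2.8/8.2) * 10^(94.7/10) = 1.00773e+09
(1.0/8.2) * 10^(63.7/10) = 285882
Sum = 7.48387e+06 + 785127 + 1.00773e+09 + 285882 = 1.01628e+09
Leq = 10*log10(1.01628e+09) = 90.07 dB


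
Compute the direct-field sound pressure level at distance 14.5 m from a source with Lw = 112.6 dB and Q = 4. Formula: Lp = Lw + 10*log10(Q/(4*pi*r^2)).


4*pi*r^2 = 4*pi*14.5^2 = 2642.08 m^2
Q / (4*pi*r^2) = 4 / 2642.08 = 0.00151396
Lp = 112.6 + 10*log10(0.00151396) = 84.401 dB


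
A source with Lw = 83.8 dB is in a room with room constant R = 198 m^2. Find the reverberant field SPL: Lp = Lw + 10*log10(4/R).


4/R = 4/198 = 0.020202
Lp = 83.8 + 10*log10(0.020202) = 66.854 dB


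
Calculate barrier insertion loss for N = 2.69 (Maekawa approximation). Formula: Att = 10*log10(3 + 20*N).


3 + 20*N = 3 + 20*2.69 = 56.8
Att = 10*log10(56.8) = 17.543 dB


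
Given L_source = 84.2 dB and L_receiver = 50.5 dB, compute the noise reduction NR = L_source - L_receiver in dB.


NR = L_source - L_receiver (difference between source and receiving room levels)
NR = 84.2 - 50.5 = 33.7 dB


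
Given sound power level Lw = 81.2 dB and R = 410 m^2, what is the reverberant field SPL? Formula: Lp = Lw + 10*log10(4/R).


4/R = 4/410 = 0.0097561
Lp = 81.2 + 10*log10(0.0097561) = 61.093 dB


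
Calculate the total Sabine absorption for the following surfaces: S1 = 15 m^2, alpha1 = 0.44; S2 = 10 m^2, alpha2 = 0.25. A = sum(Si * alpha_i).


15 * 0.44 = 6.6
10 * 0.25 = 2.5
A_total = 6.6 + 2.5 = 9.1 m^2


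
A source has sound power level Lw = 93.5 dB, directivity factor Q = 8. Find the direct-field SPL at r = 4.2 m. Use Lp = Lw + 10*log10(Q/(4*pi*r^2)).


4*pi*r^2 = 4*pi*4.2^2 = 221.671 m^2
Q / (4*pi*r^2) = 8 / 221.671 = 0.0360895
Lp = 93.5 + 10*log10(0.0360895) = 79.074 dB


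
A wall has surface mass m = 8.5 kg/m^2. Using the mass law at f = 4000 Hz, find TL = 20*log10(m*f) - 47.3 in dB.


m * f = 8.5 * 4000 = 34000
20*log10(34000) = 90.6296 dB
TL = 90.6296 - 47.3 = 43.33 dB


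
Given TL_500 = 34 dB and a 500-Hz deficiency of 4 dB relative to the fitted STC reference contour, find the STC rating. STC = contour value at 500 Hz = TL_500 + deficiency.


By ASTM E413, STC = value of the fitted reference contour at 500 Hz.
Contour value at 500 Hz = TL_500 + deficiency = 34 + 4 = 38
STC = 38


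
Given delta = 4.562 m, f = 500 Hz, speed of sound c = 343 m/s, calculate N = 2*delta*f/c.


N = 2*delta*f/c = 2*delta/lambda, where lambda = c/f
lambda = 343 / 500 = 0.686 m
N = 2 * 4.562 / 0.686 = 13.3


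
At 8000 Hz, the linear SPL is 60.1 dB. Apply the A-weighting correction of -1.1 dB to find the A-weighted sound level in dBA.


A-weighting table: 8000 Hz -> -1.1 dB correction
SPL_A = SPL + correction = 60.1 + (-1.1) = 59 dBA


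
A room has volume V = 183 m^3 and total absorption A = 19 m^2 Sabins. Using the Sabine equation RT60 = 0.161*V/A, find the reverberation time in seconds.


RT60 = 0.161 * 183 / 19 = 1.5507 s


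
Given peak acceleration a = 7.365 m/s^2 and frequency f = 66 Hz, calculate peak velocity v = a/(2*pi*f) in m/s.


omega = 2*pi*f = 2*pi*66 = 414.69 rad/s
v = a / omega = 7.365 / 414.69 = 0.01776 m/s


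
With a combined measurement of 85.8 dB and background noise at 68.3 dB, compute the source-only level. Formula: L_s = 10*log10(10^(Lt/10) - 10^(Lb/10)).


10^(85.8/10) = 3.80189e+08
10^(68.3/10) = 6.76083e+06
Difference = 3.80189e+08 - 6.76083e+06 = 3.73428e+08
L_source = 10*log10(3.73428e+08) = 85.722 dB


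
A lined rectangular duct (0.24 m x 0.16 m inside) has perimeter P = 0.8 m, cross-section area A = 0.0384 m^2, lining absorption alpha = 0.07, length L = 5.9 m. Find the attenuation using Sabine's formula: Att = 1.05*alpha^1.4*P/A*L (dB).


alpha^1.4 = 0.07^1.4 = 0.0241622
Attenuation rate = 1.05 * alpha^1.4 * P / A
= 1.05 * 0.0241622 * 0.8 / 0.0384 = 0.528548 dB/m
Total Att = 0.528548 * 5.9 = 3.1184 dB


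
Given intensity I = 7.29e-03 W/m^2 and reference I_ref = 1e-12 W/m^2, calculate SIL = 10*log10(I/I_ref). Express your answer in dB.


I / I_ref = 7.29e-03 / 1e-12 = 7.29e+09
SIL = 10 * log10(7.29e+09) = 98.627 dB


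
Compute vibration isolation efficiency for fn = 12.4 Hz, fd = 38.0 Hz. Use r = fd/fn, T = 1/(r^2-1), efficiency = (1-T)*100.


r = 38.0 / 12.4 = 3.06452
r^2 - 1 = 3.06452^2 - 1 = 8.39128
T = 1/8.39128 = 0.119171
Efficiency = (1 - 0.119171)*100 = 88.083 %


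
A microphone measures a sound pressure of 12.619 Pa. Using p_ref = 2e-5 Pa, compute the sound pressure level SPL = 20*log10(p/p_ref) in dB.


p / p_ref = 12.619 / 2e-5 = 630950
SPL = 20 * log10(630950) = 116 dB


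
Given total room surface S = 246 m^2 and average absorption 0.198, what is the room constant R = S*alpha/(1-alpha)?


R = 246 * 0.198 / (1 - 0.198) = 60.733 m^2


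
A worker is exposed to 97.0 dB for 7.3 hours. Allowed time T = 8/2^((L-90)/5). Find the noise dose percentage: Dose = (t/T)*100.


T_allowed = 8 / 2^((97.0 - 90)/5) = 3.03143 hr
Dose = 7.3 / 3.03143 * 100 = 240.81 %


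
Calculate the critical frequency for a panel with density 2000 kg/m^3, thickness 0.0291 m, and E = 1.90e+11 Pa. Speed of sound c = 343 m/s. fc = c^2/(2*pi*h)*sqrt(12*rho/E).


12*rho/E = 12*2000/1.90e+11 = 1.26316e-07
sqrt(12*rho/E) = sqrt(1.26316e-07) = 0.00035541
c^2/(2*pi*h) = 343^2/(2*pi*0.0291) = 643451
fc = 643451 * 0.00035541 = 228.69 Hz


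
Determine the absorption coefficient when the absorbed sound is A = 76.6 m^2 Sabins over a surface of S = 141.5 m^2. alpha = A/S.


Absorption coefficient = absorbed power / incident power
alpha = A / S = 76.6 / 141.5 = 0.54134


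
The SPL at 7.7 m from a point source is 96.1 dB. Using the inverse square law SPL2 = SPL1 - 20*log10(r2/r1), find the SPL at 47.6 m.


r2/r1 = 47.6/7.7 = 6.18182
Correction = 20*log10(6.18182) = 15.8223 dB
SPL2 = 96.1 - 15.8223 = 80.278 dB


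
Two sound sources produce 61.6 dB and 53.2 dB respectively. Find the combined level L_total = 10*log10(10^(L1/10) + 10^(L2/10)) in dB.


10^(61.6/10) = 1.44544e+06
10^(53.2/10) = 208930
Sum = 1.44544e+06 + 208930 = 1.65437e+06
L_total = 10*log10(1.65437e+06) = 62.186 dB


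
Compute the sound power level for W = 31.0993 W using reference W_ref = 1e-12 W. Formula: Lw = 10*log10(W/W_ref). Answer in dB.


W / W_ref = 31.0993 / 1e-12 = 3.10993e+13
Lw = 10 * log10(3.10993e+13) = 134.93 dB


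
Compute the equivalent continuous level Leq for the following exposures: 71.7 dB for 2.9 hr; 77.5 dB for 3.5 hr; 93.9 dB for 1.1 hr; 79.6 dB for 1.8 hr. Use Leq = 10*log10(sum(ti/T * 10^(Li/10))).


T_total = 2.9 + 3.5 + 1.1 + 1.8 = 9.3 hr
(2.9/9.3) * 10^(71.7/10) = 4.61227e+06
(3.5/9.3) * 10^(77.5/10) = 2.11634e+07
(1.1/9.3) * 10^(93.9/10) = 2.90342e+08
(1.8/9.3) * 10^(79.6/10) = 1.76518e+07
Sum = 4.61227e+06 + 2.11634e+07 + 2.90342e+08 + 1.76518e+07 = 3.33769e+08
Leq = 10*log10(3.33769e+08) = 85.234 dB


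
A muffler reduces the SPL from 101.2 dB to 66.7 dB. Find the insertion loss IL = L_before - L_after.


Insertion loss = SPL without muffler - SPL with muffler
IL = 101.2 - 66.7 = 34.5 dB


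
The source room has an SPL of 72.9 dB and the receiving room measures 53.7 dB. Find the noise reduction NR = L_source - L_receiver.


NR = L_source - L_receiver (difference between source and receiving room levels)
NR = 72.9 - 53.7 = 19.2 dB


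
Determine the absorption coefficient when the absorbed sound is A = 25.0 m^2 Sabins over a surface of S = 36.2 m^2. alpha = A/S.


Absorption coefficient = absorbed power / incident power
alpha = A / S = 25.0 / 36.2 = 0.69061


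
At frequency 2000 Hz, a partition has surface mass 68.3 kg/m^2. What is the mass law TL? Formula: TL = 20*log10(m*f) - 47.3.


m * f = 68.3 * 2000 = 136600
20*log10(136600) = 102.709 dB
TL = 102.709 - 47.3 = 55.409 dB


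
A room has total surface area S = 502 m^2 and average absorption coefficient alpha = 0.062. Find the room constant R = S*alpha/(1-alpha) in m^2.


R = 502 * 0.062 / (1 - 0.062) = 33.181 m^2


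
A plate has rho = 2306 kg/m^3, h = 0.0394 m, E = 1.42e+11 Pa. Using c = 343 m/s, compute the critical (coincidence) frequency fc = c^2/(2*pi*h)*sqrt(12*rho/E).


12*rho/E = 12*2306/1.42e+11 = 1.94873e-07
sqrt(12*rho/E) = sqrt(1.94873e-07) = 0.000441444
c^2/(2*pi*h) = 343^2/(2*pi*0.0394) = 475239
fc = 475239 * 0.000441444 = 209.79 Hz


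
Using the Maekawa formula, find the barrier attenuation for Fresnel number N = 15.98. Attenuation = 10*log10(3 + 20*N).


3 + 20*N = 3 + 20*15.98 = 322.6
Att = 10*log10(322.6) = 25.087 dB


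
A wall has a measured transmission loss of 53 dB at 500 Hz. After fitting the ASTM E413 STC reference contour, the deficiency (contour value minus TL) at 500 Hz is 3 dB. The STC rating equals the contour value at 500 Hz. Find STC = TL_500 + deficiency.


By ASTM E413, STC = value of the fitted reference contour at 500 Hz.
Contour value at 500 Hz = TL_500 + deficiency = 53 + 3 = 56
STC = 56


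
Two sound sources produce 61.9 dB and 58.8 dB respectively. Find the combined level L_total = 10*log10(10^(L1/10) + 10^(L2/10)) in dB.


10^(61.9/10) = 1.54882e+06
10^(58.8/10) = 758578
Sum = 1.54882e+06 + 758578 = 2.3074e+06
L_total = 10*log10(2.3074e+06) = 63.631 dB


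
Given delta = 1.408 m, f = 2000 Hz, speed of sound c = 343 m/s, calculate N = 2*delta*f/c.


N = 2*delta*f/c = 2*delta/lambda, where lambda = c/f
lambda = 343 / 2000 = 0.1715 m
N = 2 * 1.408 / 0.1715 = 16.42


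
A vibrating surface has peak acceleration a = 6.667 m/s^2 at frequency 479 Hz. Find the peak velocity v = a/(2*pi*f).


omega = 2*pi*f = 2*pi*479 = 3009.65 rad/s
v = a / omega = 6.667 / 3009.65 = 0.0022152 m/s


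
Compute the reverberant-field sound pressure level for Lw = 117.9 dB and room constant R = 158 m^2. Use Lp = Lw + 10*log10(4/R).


4/R = 4/158 = 0.0253165
Lp = 117.9 + 10*log10(0.0253165) = 101.93 dB


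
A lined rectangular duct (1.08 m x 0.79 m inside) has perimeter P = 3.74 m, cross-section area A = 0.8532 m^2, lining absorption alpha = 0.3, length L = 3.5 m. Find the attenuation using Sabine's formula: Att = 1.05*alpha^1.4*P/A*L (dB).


alpha^1.4 = 0.3^1.4 = 0.18534
Attenuation rate = 1.05 * alpha^1.4 * P / A
= 1.05 * 0.18534 * 3.74 / 0.8532 = 0.853059 dB/m
Total Att = 0.853059 * 3.5 = 2.9857 dB


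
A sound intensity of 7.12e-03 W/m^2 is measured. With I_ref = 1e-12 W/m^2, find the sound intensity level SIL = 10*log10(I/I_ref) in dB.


I / I_ref = 7.12e-03 / 1e-12 = 7.12e+09
SIL = 10 * log10(7.12e+09) = 98.525 dB


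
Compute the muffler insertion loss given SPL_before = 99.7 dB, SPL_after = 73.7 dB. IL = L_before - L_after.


Insertion loss = SPL without muffler - SPL with muffler
IL = 99.7 - 73.7 = 26 dB


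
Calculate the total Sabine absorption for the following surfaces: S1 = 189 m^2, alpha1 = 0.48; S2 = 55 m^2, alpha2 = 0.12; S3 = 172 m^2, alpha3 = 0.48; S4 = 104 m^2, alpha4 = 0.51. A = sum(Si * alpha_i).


189 * 0.48 = 90.72
55 * 0.12 = 6.6
172 * 0.48 = 82.56
104 * 0.51 = 53.04
A_total = 90.72 + 6.6 + 82.56 + 53.04 = 232.92 m^2


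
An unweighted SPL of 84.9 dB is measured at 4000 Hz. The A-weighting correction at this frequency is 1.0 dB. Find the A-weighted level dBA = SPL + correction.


A-weighting table: 4000 Hz -> 1.0 dB correction
SPL_A = SPL + correction = 84.9 + (1.0) = 85.9 dBA


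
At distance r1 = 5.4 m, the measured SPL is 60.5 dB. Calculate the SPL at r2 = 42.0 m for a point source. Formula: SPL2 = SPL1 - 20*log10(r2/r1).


r2/r1 = 42.0/5.4 = 7.77778
Correction = 20*log10(7.77778) = 17.8171 dB
SPL2 = 60.5 - 17.8171 = 42.683 dB


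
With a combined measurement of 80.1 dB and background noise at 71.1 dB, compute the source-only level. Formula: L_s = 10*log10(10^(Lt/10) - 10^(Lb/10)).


10^(80.1/10) = 1.02329e+08
10^(71.1/10) = 1.28825e+07
Difference = 1.02329e+08 - 1.28825e+07 = 8.94465e+07
L_source = 10*log10(8.94465e+07) = 79.516 dB


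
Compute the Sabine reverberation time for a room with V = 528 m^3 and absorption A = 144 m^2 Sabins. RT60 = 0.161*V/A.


RT60 = 0.161 * 528 / 144 = 0.59033 s


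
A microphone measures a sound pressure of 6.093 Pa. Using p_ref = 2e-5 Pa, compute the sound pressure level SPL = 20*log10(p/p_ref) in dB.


p / p_ref = 6.093 / 2e-5 = 304650
SPL = 20 * log10(304650) = 109.68 dB


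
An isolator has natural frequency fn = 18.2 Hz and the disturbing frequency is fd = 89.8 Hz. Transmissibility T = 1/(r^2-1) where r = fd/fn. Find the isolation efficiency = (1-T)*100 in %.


r = 89.8 / 18.2 = 4.93407
r^2 - 1 = 4.93407^2 - 1 = 23.345
T = 1/23.345 = 0.0428357
Efficiency = (1 - 0.0428357)*100 = 95.716 %


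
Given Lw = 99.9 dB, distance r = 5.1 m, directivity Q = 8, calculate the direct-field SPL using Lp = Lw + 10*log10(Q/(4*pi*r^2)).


4*pi*r^2 = 4*pi*5.1^2 = 326.851 m^2
Q / (4*pi*r^2) = 8 / 326.851 = 0.024476
Lp = 99.9 + 10*log10(0.024476) = 83.787 dB


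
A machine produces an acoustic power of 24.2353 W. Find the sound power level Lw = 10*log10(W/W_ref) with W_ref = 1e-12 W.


W / W_ref = 24.2353 / 1e-12 = 2.42353e+13
Lw = 10 * log10(2.42353e+13) = 133.84 dB


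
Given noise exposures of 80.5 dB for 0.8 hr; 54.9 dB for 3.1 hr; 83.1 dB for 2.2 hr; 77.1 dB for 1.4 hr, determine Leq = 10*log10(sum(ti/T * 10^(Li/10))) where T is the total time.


T_total = 0.8 + 3.1 + 2.2 + 1.4 = 7.5 hr
(0.8/7.5) * 10^(80.5/10) = 1.19682e+07
(3.1/7.5) * 10^(54.9/10) = 127732
(2.2/7.5) * 10^(83.1/10) = 5.9891e+07
(1.4/7.5) * 10^(77.1/10) = 9.57341e+06
Sum = 1.19682e+07 + 127732 + 5.9891e+07 + 9.57341e+06 = 8.15603e+07
Leq = 10*log10(8.15603e+07) = 79.115 dB


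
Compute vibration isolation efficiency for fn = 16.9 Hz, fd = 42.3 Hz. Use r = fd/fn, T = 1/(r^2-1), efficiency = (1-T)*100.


r = 42.3 / 16.9 = 2.50296
r^2 - 1 = 2.50296^2 - 1 = 5.26481
T = 1/5.26481 = 0.18994
Efficiency = (1 - 0.18994)*100 = 81.006 %


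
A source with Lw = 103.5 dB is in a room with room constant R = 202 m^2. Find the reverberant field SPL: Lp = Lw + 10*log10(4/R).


4/R = 4/202 = 0.019802
Lp = 103.5 + 10*log10(0.019802) = 86.467 dB


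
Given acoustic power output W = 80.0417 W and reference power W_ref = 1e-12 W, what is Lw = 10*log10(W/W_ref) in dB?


W / W_ref = 80.0417 / 1e-12 = 8.00417e+13
Lw = 10 * log10(8.00417e+13) = 139.03 dB


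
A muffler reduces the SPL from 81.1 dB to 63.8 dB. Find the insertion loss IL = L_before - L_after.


Insertion loss = SPL without muffler - SPL with muffler
IL = 81.1 - 63.8 = 17.3 dB


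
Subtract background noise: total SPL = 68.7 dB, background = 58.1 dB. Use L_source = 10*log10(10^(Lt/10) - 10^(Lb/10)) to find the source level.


10^(68.7/10) = 7.4131e+06
10^(58.1/10) = 645654
Difference = 7.4131e+06 - 645654 = 6.76745e+06
L_source = 10*log10(6.76745e+06) = 68.304 dB


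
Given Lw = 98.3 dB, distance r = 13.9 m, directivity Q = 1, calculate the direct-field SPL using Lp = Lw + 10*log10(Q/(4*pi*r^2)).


4*pi*r^2 = 4*pi*13.9^2 = 2427.95 m^2
Q / (4*pi*r^2) = 1 / 2427.95 = 0.00041187
Lp = 98.3 + 10*log10(0.00041187) = 64.448 dB


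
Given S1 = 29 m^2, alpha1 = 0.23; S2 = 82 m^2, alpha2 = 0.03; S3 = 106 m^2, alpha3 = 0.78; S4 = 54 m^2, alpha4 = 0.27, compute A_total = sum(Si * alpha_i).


29 * 0.23 = 6.67
82 * 0.03 = 2.46
106 * 0.78 = 82.68
54 * 0.27 = 14.58
A_total = 6.67 + 2.46 + 82.68 + 14.58 = 106.39 m^2


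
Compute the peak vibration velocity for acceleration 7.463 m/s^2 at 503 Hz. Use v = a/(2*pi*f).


omega = 2*pi*f = 2*pi*503 = 3160.44 rad/s
v = a / omega = 7.463 / 3160.44 = 0.0023614 m/s


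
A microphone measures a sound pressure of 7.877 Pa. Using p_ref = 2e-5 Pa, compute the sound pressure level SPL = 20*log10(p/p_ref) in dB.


p / p_ref = 7.877 / 2e-5 = 393850
SPL = 20 * log10(393850) = 111.91 dB


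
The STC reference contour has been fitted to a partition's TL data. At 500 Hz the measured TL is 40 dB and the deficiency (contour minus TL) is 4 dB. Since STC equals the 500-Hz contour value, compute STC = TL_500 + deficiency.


By ASTM E413, STC = value of the fitted reference contour at 500 Hz.
Contour value at 500 Hz = TL_500 + deficiency = 40 + 4 = 44
STC = 44


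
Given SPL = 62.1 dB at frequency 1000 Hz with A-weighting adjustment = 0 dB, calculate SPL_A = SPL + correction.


A-weighting table: 1000 Hz -> 0 dB correction
SPL_A = SPL + correction = 62.1 + (0) = 62.1 dBA


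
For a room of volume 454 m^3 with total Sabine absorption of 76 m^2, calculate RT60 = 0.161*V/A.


RT60 = 0.161 * 454 / 76 = 0.96176 s


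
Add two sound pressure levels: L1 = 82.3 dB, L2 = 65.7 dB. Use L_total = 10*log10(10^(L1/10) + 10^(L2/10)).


10^(82.3/10) = 1.69824e+08
10^(65.7/10) = 3.71535e+06
Sum = 1.69824e+08 + 3.71535e+06 = 1.73539e+08
L_total = 10*log10(1.73539e+08) = 82.394 dB


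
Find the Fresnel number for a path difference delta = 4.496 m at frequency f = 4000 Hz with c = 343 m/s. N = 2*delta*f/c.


N = 2*delta*f/c = 2*delta/lambda, where lambda = c/f
lambda = 343 / 4000 = 0.08575 m
N = 2 * 4.496 / 0.08575 = 104.86


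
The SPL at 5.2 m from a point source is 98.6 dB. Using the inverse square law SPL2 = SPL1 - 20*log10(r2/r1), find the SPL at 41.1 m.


r2/r1 = 41.1/5.2 = 7.90385
Correction = 20*log10(7.90385) = 17.9568 dB
SPL2 = 98.6 - 17.9568 = 80.643 dB


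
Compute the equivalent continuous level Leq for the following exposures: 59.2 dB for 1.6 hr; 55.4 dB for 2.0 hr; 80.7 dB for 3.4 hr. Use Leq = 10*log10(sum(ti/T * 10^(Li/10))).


T_total = 1.6 + 2.0 + 3.4 = 7.0 hr
(1.6/7.0) * 10^(59.2/10) = 190117
(2.0/7.0) * 10^(55.4/10) = 99067.7
(3.4/7.0) * 10^(80.7/10) = 5.70665e+07
Sum = 190117 + 99067.7 + 5.70665e+07 = 5.73557e+07
Leq = 10*log10(5.73557e+07) = 77.586 dB


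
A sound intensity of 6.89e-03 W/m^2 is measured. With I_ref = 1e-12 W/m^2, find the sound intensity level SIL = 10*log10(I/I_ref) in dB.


I / I_ref = 6.89e-03 / 1e-12 = 6.89e+09
SIL = 10 * log10(6.89e+09) = 98.382 dB


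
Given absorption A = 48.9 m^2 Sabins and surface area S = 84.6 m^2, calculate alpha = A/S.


Absorption coefficient = absorbed power / incident power
alpha = A / S = 48.9 / 84.6 = 0.57801


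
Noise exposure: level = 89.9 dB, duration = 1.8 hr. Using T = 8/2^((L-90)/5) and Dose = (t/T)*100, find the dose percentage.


T_allowed = 8 / 2^((89.9 - 90)/5) = 8.11168 hr
Dose = 1.8 / 8.11168 * 100 = 22.19 %


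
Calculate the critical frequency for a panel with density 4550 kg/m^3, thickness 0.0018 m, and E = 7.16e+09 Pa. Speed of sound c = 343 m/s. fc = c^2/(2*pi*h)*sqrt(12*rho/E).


12*rho/E = 12*4550/7.16e+09 = 7.6257e-06
sqrt(12*rho/E) = sqrt(7.6257e-06) = 0.00276147
c^2/(2*pi*h) = 343^2/(2*pi*0.0018) = 1.04025e+07
fc = 1.04025e+07 * 0.00276147 = 28726 Hz


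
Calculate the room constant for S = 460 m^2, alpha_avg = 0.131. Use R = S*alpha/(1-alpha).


R = 460 * 0.131 / (1 - 0.131) = 69.344 m^2


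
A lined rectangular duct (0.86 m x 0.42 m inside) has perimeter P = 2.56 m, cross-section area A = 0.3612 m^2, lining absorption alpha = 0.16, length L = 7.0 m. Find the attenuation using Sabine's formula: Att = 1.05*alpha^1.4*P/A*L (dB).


alpha^1.4 = 0.16^1.4 = 0.076872
Attenuation rate = 1.05 * alpha^1.4 * P / A
= 1.05 * 0.076872 * 2.56 / 0.3612 = 0.572071 dB/m
Total Att = 0.572071 * 7.0 = 4.0045 dB


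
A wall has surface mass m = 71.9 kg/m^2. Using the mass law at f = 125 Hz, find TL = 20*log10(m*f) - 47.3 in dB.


m * f = 71.9 * 125 = 8987.5
20*log10(8987.5) = 79.0728 dB
TL = 79.0728 - 47.3 = 31.773 dB


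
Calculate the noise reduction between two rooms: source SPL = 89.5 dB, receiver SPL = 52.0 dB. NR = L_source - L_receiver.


NR = L_source - L_receiver (difference between source and receiving room levels)
NR = 89.5 - 52.0 = 37.5 dB


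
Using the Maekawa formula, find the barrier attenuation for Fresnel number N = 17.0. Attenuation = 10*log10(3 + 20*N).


3 + 20*N = 3 + 20*17.0 = 343
Att = 10*log10(343) = 25.353 dB


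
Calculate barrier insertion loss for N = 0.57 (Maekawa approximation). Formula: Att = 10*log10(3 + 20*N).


3 + 20*N = 3 + 20*0.57 = 14.4
Att = 10*log10(14.4) = 11.584 dB


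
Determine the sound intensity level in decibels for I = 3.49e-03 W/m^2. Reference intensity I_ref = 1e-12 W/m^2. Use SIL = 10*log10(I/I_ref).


I / I_ref = 3.49e-03 / 1e-12 = 3.49e+09
SIL = 10 * log10(3.49e+09) = 95.428 dB


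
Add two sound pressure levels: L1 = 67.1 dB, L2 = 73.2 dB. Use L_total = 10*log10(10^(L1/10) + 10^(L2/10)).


10^(67.1/10) = 5.12861e+06
10^(73.2/10) = 2.0893e+07
Sum = 5.12861e+06 + 2.0893e+07 = 2.60216e+07
L_total = 10*log10(2.60216e+07) = 74.153 dB


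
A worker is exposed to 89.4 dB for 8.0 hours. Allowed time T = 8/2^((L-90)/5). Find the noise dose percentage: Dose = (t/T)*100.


T_allowed = 8 / 2^((89.4 - 90)/5) = 8.69388 hr
Dose = 8.0 / 8.69388 * 100 = 92.019 %


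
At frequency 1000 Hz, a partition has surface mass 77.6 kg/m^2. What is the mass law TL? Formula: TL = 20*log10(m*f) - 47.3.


m * f = 77.6 * 1000 = 77600
20*log10(77600) = 97.7972 dB
TL = 97.7972 - 47.3 = 50.497 dB


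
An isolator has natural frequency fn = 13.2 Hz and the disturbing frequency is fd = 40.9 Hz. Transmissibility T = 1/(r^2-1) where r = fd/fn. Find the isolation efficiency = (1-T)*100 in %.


r = 40.9 / 13.2 = 3.09848
r^2 - 1 = 3.09848^2 - 1 = 8.60058
T = 1/8.60058 = 0.116271
Efficiency = (1 - 0.116271)*100 = 88.373 %


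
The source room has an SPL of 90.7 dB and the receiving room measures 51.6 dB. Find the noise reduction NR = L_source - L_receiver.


NR = L_source - L_receiver (difference between source and receiving room levels)
NR = 90.7 - 51.6 = 39.1 dB


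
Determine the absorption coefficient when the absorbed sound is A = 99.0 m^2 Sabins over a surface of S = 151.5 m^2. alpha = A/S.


Absorption coefficient = absorbed power / incident power
alpha = A / S = 99.0 / 151.5 = 0.65347


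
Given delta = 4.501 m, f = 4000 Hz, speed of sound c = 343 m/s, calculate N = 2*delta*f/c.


N = 2*delta*f/c = 2*delta/lambda, where lambda = c/f
lambda = 343 / 4000 = 0.08575 m
N = 2 * 4.501 / 0.08575 = 104.98


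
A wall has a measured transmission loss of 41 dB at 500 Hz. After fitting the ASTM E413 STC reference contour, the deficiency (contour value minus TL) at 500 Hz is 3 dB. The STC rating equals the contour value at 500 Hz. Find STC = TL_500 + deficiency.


By ASTM E413, STC = value of the fitted reference contour at 500 Hz.
Contour value at 500 Hz = TL_500 + deficiency = 41 + 3 = 44
STC = 44


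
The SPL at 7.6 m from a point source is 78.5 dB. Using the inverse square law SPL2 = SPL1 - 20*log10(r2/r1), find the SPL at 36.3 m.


r2/r1 = 36.3/7.6 = 4.77632
Correction = 20*log10(4.77632) = 13.5819 dB
SPL2 = 78.5 - 13.5819 = 64.918 dB


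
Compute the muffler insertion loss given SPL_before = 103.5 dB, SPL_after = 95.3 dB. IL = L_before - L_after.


Insertion loss = SPL without muffler - SPL with muffler
IL = 103.5 - 95.3 = 8.2 dB


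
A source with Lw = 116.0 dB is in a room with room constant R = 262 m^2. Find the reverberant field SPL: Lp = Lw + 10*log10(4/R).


4/R = 4/262 = 0.0152672
Lp = 116.0 + 10*log10(0.0152672) = 97.838 dB


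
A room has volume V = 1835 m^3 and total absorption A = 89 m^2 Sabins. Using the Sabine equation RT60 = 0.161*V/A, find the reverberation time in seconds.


RT60 = 0.161 * 1835 / 89 = 3.3195 s


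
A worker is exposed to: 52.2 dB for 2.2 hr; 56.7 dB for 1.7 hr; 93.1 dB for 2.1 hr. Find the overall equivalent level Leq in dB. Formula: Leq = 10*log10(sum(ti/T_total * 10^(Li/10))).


T_total = 2.2 + 1.7 + 2.1 = 6.0 hr
(2.2/6.0) * 10^(52.2/10) = 60851.5
(1.7/6.0) * 10^(56.7/10) = 132525
(2.1/6.0) * 10^(93.1/10) = 7.14608e+08
Sum = 60851.5 + 132525 + 7.14608e+08 = 7.14801e+08
Leq = 10*log10(7.14801e+08) = 88.542 dB


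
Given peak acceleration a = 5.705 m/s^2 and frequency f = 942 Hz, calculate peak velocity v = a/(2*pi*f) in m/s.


omega = 2*pi*f = 2*pi*942 = 5918.76 rad/s
v = a / omega = 5.705 / 5918.76 = 0.00096388 m/s


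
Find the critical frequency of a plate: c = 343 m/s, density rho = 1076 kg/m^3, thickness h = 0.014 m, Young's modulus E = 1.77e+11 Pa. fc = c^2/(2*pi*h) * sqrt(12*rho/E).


12*rho/E = 12*1076/1.77e+11 = 7.29492e-08
sqrt(12*rho/E) = sqrt(7.29492e-08) = 0.000270091
c^2/(2*pi*h) = 343^2/(2*pi*0.014) = 1.33746e+06
fc = 1.33746e+06 * 0.000270091 = 361.24 Hz


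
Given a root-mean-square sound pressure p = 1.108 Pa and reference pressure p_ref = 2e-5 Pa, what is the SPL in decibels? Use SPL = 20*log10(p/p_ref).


p / p_ref = 1.108 / 2e-5 = 55400
SPL = 20 * log10(55400) = 94.87 dB


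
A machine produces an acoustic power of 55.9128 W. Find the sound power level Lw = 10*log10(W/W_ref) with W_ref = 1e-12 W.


W / W_ref = 55.9128 / 1e-12 = 5.59128e+13
Lw = 10 * log10(5.59128e+13) = 137.48 dB


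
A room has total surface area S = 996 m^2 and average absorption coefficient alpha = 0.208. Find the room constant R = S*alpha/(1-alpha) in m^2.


R = 996 * 0.208 / (1 - 0.208) = 261.58 m^2


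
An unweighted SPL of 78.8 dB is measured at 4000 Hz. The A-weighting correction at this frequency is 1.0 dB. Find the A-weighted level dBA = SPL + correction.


A-weighting table: 4000 Hz -> 1.0 dB correction
SPL_A = SPL + correction = 78.8 + (1.0) = 79.8 dBA


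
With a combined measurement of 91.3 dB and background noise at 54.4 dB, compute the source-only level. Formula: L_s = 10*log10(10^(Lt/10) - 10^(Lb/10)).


10^(91.3/10) = 1.34896e+09
10^(54.4/10) = 275423
Difference = 1.34896e+09 - 275423 = 1.34868e+09
L_source = 10*log10(1.34868e+09) = 91.299 dB


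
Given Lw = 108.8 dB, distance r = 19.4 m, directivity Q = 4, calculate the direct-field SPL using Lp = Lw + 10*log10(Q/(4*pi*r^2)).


4*pi*r^2 = 4*pi*19.4^2 = 4729.48 m^2
Q / (4*pi*r^2) = 4 / 4729.48 = 0.000845759
Lp = 108.8 + 10*log10(0.000845759) = 78.072 dB


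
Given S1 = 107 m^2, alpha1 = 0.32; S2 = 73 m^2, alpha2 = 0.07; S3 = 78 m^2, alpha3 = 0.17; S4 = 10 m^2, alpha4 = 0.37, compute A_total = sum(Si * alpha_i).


107 * 0.32 = 34.24
73 * 0.07 = 5.11
78 * 0.17 = 13.26
10 * 0.37 = 3.7
A_total = 34.24 + 5.11 + 13.26 + 3.7 = 56.31 m^2


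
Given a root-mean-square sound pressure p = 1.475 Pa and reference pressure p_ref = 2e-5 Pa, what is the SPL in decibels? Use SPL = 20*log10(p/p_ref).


p / p_ref = 1.475 / 2e-5 = 73750
SPL = 20 * log10(73750) = 97.355 dB


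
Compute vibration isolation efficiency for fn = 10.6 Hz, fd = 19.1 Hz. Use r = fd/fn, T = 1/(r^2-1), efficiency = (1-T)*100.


r = 19.1 / 10.6 = 1.80189
r^2 - 1 = 1.80189^2 - 1 = 2.24681
T = 1/2.24681 = 0.445075
Efficiency = (1 - 0.445075)*100 = 55.492 %


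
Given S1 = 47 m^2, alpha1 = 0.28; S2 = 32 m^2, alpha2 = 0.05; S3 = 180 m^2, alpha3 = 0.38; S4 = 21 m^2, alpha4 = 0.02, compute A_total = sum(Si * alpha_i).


47 * 0.28 = 13.16
32 * 0.05 = 1.6
180 * 0.38 = 68.4
21 * 0.02 = 0.42
A_total = 13.16 + 1.6 + 68.4 + 0.42 = 83.58 m^2


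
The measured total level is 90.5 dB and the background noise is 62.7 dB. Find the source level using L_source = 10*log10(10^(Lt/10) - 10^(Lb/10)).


10^(90.5/10) = 1.12202e+09
10^(62.7/10) = 1.86209e+06
Difference = 1.12202e+09 - 1.86209e+06 = 1.12016e+09
L_source = 10*log10(1.12016e+09) = 90.493 dB


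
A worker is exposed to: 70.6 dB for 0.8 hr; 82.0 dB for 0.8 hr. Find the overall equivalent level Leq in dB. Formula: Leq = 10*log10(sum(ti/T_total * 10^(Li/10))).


T_total = 0.8 + 0.8 = 1.6 hr
(0.8/1.6) * 10^(70.6/10) = 5.74077e+06
(0.8/1.6) * 10^(82.0/10) = 7.92447e+07
Sum = 5.74077e+06 + 7.92447e+07 = 8.49855e+07
Leq = 10*log10(8.49855e+07) = 79.293 dB


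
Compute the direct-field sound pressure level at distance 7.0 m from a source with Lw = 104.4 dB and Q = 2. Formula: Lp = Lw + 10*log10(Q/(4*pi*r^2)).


4*pi*r^2 = 4*pi*7.0^2 = 615.752 m^2
Q / (4*pi*r^2) = 2 / 615.752 = 0.00324806
Lp = 104.4 + 10*log10(0.00324806) = 79.516 dB


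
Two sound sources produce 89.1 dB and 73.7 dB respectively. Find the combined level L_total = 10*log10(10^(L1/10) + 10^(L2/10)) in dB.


10^(89.1/10) = 8.12831e+08
10^(73.7/10) = 2.34423e+07
Sum = 8.12831e+08 + 2.34423e+07 = 8.36273e+08
L_total = 10*log10(8.36273e+08) = 89.223 dB


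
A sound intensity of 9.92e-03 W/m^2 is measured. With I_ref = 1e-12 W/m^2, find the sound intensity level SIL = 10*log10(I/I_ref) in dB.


I / I_ref = 9.92e-03 / 1e-12 = 9.92e+09
SIL = 10 * log10(9.92e+09) = 99.965 dB


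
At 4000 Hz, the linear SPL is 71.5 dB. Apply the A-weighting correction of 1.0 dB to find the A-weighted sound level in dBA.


A-weighting table: 4000 Hz -> 1.0 dB correction
SPL_A = SPL + correction = 71.5 + (1.0) = 72.5 dBA


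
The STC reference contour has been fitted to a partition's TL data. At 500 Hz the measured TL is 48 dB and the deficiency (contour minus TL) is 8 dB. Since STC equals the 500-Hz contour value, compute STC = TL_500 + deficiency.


By ASTM E413, STC = value of the fitted reference contour at 500 Hz.
Contour value at 500 Hz = TL_500 + deficiency = 48 + 8 = 56
STC = 56


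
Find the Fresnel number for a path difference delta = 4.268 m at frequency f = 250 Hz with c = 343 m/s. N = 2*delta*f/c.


N = 2*delta*f/c = 2*delta/lambda, where lambda = c/f
lambda = 343 / 250 = 1.372 m
N = 2 * 4.268 / 1.372 = 6.2216


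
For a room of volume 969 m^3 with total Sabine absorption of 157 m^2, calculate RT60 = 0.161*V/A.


RT60 = 0.161 * 969 / 157 = 0.99369 s


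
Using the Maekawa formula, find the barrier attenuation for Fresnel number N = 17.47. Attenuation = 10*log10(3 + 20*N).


3 + 20*N = 3 + 20*17.47 = 352.4
Att = 10*log10(352.4) = 25.47 dB


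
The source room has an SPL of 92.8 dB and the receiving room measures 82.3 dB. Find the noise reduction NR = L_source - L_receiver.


NR = L_source - L_receiver (difference between source and receiving room levels)
NR = 92.8 - 82.3 = 10.5 dB


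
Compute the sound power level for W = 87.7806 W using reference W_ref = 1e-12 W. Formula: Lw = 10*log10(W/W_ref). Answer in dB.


W / W_ref = 87.7806 / 1e-12 = 8.77806e+13
Lw = 10 * log10(8.77806e+13) = 139.43 dB


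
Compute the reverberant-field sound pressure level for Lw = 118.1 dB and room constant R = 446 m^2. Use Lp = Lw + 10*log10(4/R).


4/R = 4/446 = 0.00896861
Lp = 118.1 + 10*log10(0.00896861) = 97.627 dB
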